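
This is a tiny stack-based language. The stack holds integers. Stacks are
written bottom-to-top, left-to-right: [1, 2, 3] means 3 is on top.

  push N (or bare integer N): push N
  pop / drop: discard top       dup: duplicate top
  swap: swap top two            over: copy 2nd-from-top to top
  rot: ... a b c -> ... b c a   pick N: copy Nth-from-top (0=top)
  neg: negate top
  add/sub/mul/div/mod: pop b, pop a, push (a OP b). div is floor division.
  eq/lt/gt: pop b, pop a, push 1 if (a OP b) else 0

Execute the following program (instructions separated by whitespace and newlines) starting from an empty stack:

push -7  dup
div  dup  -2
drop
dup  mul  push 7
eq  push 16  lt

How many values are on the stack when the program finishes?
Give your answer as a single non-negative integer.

Answer: 2

Derivation:
After 'push -7': stack = [-7] (depth 1)
After 'dup': stack = [-7, -7] (depth 2)
After 'div': stack = [1] (depth 1)
After 'dup': stack = [1, 1] (depth 2)
After 'push -2': stack = [1, 1, -2] (depth 3)
After 'drop': stack = [1, 1] (depth 2)
After 'dup': stack = [1, 1, 1] (depth 3)
After 'mul': stack = [1, 1] (depth 2)
After 'push 7': stack = [1, 1, 7] (depth 3)
After 'eq': stack = [1, 0] (depth 2)
After 'push 16': stack = [1, 0, 16] (depth 3)
After 'lt': stack = [1, 1] (depth 2)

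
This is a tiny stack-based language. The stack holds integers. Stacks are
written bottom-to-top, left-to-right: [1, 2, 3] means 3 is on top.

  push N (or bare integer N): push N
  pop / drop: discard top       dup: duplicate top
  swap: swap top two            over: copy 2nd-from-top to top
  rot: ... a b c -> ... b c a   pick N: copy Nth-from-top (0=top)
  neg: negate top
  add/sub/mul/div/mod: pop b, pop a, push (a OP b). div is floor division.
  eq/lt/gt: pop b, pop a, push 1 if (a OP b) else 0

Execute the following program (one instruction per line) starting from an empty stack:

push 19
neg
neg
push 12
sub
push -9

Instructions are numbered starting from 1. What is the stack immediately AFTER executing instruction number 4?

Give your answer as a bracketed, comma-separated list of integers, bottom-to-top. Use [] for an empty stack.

Step 1 ('push 19'): [19]
Step 2 ('neg'): [-19]
Step 3 ('neg'): [19]
Step 4 ('push 12'): [19, 12]

Answer: [19, 12]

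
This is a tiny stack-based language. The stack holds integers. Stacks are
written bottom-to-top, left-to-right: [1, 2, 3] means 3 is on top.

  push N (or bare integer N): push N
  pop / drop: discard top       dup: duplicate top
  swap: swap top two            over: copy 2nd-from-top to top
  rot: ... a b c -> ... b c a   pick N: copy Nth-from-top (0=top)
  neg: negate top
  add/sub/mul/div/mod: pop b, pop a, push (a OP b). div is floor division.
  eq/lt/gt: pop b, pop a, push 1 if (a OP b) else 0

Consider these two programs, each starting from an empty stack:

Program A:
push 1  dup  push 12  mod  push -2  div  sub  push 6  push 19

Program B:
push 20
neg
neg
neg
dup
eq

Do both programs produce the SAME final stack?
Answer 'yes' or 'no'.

Program A trace:
  After 'push 1': [1]
  After 'dup': [1, 1]
  After 'push 12': [1, 1, 12]
  After 'mod': [1, 1]
  After 'push -2': [1, 1, -2]
  After 'div': [1, -1]
  After 'sub': [2]
  After 'push 6': [2, 6]
  After 'push 19': [2, 6, 19]
Program A final stack: [2, 6, 19]

Program B trace:
  After 'push 20': [20]
  After 'neg': [-20]
  After 'neg': [20]
  After 'neg': [-20]
  After 'dup': [-20, -20]
  After 'eq': [1]
Program B final stack: [1]
Same: no

Answer: no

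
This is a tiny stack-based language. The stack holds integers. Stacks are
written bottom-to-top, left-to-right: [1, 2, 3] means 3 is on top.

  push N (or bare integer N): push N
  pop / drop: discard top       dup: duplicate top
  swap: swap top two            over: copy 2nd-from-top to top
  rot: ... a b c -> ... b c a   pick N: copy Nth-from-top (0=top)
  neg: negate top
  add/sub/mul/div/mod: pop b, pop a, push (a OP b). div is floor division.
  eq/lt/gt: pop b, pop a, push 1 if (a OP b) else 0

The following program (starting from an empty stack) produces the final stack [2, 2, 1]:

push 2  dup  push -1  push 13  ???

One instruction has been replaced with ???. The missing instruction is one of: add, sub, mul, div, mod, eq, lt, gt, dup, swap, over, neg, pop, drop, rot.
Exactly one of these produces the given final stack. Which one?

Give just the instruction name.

Answer: lt

Derivation:
Stack before ???: [2, 2, -1, 13]
Stack after ???:  [2, 2, 1]
The instruction that transforms [2, 2, -1, 13] -> [2, 2, 1] is: lt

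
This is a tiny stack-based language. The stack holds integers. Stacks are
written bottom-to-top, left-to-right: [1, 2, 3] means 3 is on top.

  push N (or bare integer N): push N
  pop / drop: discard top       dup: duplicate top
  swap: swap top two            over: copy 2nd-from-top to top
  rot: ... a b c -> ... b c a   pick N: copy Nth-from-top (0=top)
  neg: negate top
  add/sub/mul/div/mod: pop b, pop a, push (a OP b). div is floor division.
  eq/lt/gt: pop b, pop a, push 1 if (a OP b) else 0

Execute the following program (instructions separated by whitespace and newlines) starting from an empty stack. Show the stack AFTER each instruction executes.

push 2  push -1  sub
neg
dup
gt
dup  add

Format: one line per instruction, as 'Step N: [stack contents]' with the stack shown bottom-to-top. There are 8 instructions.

Step 1: [2]
Step 2: [2, -1]
Step 3: [3]
Step 4: [-3]
Step 5: [-3, -3]
Step 6: [0]
Step 7: [0, 0]
Step 8: [0]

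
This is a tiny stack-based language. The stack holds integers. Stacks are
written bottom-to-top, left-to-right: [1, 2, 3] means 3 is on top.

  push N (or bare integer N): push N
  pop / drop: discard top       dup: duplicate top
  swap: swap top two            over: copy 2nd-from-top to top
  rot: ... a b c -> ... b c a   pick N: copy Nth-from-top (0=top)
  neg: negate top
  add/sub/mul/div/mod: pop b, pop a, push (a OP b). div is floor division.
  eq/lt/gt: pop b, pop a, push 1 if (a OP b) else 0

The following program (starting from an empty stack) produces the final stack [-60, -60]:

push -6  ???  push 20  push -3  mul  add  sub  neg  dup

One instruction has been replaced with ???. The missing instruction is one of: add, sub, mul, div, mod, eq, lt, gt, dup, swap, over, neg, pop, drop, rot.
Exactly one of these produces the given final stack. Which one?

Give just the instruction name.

Stack before ???: [-6]
Stack after ???:  [-6, -6]
The instruction that transforms [-6] -> [-6, -6] is: dup

Answer: dup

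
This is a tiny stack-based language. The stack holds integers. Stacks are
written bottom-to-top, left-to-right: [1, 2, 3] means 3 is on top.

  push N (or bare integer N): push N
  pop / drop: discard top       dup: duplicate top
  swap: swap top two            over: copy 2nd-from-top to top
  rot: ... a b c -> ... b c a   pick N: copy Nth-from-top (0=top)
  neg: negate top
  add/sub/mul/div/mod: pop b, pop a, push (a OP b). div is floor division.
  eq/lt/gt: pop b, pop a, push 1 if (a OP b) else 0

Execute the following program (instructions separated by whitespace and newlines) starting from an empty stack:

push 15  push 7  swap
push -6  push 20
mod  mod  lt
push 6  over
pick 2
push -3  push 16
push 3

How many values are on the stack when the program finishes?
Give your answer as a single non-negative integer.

Answer: 7

Derivation:
After 'push 15': stack = [15] (depth 1)
After 'push 7': stack = [15, 7] (depth 2)
After 'swap': stack = [7, 15] (depth 2)
After 'push -6': stack = [7, 15, -6] (depth 3)
After 'push 20': stack = [7, 15, -6, 20] (depth 4)
After 'mod': stack = [7, 15, 14] (depth 3)
After 'mod': stack = [7, 1] (depth 2)
After 'lt': stack = [0] (depth 1)
After 'push 6': stack = [0, 6] (depth 2)
After 'over': stack = [0, 6, 0] (depth 3)
After 'pick 2': stack = [0, 6, 0, 0] (depth 4)
After 'push -3': stack = [0, 6, 0, 0, -3] (depth 5)
After 'push 16': stack = [0, 6, 0, 0, -3, 16] (depth 6)
After 'push 3': stack = [0, 6, 0, 0, -3, 16, 3] (depth 7)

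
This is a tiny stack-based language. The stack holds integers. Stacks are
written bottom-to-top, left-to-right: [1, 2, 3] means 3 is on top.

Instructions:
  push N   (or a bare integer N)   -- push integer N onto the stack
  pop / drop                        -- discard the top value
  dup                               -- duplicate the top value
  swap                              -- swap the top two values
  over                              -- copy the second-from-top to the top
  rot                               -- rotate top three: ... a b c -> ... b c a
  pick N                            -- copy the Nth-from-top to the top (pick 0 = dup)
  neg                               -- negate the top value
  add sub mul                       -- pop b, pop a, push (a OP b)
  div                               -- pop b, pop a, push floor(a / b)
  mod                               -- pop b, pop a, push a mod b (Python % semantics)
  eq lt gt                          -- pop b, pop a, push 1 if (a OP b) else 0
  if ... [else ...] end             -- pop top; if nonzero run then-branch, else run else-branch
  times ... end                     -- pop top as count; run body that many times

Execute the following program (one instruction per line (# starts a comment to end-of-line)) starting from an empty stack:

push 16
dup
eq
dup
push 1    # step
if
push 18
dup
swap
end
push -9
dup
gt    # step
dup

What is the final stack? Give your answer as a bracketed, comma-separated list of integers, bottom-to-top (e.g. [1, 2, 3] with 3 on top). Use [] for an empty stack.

After 'push 16': [16]
After 'dup': [16, 16]
After 'eq': [1]
After 'dup': [1, 1]
After 'push 1': [1, 1, 1]
After 'if': [1, 1]
After 'push 18': [1, 1, 18]
After 'dup': [1, 1, 18, 18]
After 'swap': [1, 1, 18, 18]
After 'push -9': [1, 1, 18, 18, -9]
After 'dup': [1, 1, 18, 18, -9, -9]
After 'gt': [1, 1, 18, 18, 0]
After 'dup': [1, 1, 18, 18, 0, 0]

Answer: [1, 1, 18, 18, 0, 0]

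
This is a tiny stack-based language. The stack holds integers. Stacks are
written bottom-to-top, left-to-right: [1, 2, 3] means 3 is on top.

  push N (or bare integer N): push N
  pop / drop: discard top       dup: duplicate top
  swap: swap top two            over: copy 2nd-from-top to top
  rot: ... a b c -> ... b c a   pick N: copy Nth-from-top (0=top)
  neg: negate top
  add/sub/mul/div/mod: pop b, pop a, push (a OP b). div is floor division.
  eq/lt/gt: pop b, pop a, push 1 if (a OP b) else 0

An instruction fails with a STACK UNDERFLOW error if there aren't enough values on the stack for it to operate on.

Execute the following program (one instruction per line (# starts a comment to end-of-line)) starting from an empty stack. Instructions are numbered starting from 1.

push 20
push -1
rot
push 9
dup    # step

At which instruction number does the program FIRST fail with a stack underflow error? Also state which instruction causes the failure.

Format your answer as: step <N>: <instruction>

Step 1 ('push 20'): stack = [20], depth = 1
Step 2 ('push -1'): stack = [20, -1], depth = 2
Step 3 ('rot'): needs 3 value(s) but depth is 2 — STACK UNDERFLOW

Answer: step 3: rot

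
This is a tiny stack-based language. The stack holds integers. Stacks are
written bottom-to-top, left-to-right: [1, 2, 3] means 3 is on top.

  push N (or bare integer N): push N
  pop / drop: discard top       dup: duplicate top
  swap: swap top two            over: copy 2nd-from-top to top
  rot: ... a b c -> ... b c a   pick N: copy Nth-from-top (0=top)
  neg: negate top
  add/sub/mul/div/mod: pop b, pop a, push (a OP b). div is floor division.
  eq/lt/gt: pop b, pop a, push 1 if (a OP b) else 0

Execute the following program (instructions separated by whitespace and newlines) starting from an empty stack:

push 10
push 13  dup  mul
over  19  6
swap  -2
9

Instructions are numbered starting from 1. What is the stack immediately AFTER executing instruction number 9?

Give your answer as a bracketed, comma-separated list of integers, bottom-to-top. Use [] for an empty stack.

Step 1 ('push 10'): [10]
Step 2 ('push 13'): [10, 13]
Step 3 ('dup'): [10, 13, 13]
Step 4 ('mul'): [10, 169]
Step 5 ('over'): [10, 169, 10]
Step 6 ('19'): [10, 169, 10, 19]
Step 7 ('6'): [10, 169, 10, 19, 6]
Step 8 ('swap'): [10, 169, 10, 6, 19]
Step 9 ('-2'): [10, 169, 10, 6, 19, -2]

Answer: [10, 169, 10, 6, 19, -2]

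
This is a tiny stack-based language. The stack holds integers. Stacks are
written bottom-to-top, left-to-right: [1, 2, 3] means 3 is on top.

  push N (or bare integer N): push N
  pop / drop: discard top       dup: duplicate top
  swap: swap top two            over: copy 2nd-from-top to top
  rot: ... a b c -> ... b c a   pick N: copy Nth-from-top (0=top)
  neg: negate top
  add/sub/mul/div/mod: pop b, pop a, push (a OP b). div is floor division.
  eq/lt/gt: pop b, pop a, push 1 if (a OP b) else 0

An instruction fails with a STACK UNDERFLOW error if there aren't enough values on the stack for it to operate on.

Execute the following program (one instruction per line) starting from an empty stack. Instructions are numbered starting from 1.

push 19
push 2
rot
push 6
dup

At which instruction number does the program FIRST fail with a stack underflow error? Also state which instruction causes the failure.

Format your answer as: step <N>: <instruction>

Step 1 ('push 19'): stack = [19], depth = 1
Step 2 ('push 2'): stack = [19, 2], depth = 2
Step 3 ('rot'): needs 3 value(s) but depth is 2 — STACK UNDERFLOW

Answer: step 3: rot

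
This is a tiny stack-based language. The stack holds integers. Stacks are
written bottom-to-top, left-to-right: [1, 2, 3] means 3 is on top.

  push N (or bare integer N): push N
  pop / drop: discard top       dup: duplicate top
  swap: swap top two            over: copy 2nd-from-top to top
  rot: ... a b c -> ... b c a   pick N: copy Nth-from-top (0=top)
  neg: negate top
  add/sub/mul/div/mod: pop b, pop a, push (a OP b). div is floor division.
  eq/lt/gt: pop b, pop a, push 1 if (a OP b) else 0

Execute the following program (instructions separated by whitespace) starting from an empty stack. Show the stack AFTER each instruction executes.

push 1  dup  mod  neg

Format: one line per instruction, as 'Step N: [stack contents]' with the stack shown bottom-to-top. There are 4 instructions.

Step 1: [1]
Step 2: [1, 1]
Step 3: [0]
Step 4: [0]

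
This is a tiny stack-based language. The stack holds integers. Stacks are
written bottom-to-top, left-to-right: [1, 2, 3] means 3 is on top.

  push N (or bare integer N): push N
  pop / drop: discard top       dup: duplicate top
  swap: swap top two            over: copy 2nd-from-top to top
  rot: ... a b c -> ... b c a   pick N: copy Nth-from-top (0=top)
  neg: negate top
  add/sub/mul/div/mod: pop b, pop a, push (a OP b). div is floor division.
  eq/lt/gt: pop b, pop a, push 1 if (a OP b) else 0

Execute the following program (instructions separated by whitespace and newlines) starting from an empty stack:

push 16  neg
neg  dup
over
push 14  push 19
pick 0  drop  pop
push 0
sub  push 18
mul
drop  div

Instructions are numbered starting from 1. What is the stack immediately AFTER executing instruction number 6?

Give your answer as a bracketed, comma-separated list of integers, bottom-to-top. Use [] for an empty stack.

Answer: [16, 16, 16, 14]

Derivation:
Step 1 ('push 16'): [16]
Step 2 ('neg'): [-16]
Step 3 ('neg'): [16]
Step 4 ('dup'): [16, 16]
Step 5 ('over'): [16, 16, 16]
Step 6 ('push 14'): [16, 16, 16, 14]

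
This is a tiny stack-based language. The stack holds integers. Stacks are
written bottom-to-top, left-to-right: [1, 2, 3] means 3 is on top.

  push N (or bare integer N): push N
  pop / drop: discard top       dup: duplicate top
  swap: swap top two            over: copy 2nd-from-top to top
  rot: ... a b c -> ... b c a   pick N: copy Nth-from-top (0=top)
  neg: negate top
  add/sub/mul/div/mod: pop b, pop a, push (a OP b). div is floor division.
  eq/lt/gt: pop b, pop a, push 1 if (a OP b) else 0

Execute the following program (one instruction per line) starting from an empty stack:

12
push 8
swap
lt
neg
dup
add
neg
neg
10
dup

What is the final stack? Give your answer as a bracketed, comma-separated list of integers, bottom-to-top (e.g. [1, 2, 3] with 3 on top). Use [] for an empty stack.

After 'push 12': [12]
After 'push 8': [12, 8]
After 'swap': [8, 12]
After 'lt': [1]
After 'neg': [-1]
After 'dup': [-1, -1]
After 'add': [-2]
After 'neg': [2]
After 'neg': [-2]
After 'push 10': [-2, 10]
After 'dup': [-2, 10, 10]

Answer: [-2, 10, 10]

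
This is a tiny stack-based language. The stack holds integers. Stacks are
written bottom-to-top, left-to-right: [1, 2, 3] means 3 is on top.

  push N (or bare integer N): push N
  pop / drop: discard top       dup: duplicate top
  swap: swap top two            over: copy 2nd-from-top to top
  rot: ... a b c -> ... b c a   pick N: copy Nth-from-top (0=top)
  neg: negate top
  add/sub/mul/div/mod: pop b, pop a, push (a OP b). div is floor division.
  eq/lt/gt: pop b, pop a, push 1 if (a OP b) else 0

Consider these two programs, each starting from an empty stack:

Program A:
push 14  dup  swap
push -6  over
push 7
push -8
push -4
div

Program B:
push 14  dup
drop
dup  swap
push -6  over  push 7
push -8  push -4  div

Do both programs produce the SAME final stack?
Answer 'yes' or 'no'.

Program A trace:
  After 'push 14': [14]
  After 'dup': [14, 14]
  After 'swap': [14, 14]
  After 'push -6': [14, 14, -6]
  After 'over': [14, 14, -6, 14]
  After 'push 7': [14, 14, -6, 14, 7]
  After 'push -8': [14, 14, -6, 14, 7, -8]
  After 'push -4': [14, 14, -6, 14, 7, -8, -4]
  After 'div': [14, 14, -6, 14, 7, 2]
Program A final stack: [14, 14, -6, 14, 7, 2]

Program B trace:
  After 'push 14': [14]
  After 'dup': [14, 14]
  After 'drop': [14]
  After 'dup': [14, 14]
  After 'swap': [14, 14]
  After 'push -6': [14, 14, -6]
  After 'over': [14, 14, -6, 14]
  After 'push 7': [14, 14, -6, 14, 7]
  After 'push -8': [14, 14, -6, 14, 7, -8]
  After 'push -4': [14, 14, -6, 14, 7, -8, -4]
  After 'div': [14, 14, -6, 14, 7, 2]
Program B final stack: [14, 14, -6, 14, 7, 2]
Same: yes

Answer: yes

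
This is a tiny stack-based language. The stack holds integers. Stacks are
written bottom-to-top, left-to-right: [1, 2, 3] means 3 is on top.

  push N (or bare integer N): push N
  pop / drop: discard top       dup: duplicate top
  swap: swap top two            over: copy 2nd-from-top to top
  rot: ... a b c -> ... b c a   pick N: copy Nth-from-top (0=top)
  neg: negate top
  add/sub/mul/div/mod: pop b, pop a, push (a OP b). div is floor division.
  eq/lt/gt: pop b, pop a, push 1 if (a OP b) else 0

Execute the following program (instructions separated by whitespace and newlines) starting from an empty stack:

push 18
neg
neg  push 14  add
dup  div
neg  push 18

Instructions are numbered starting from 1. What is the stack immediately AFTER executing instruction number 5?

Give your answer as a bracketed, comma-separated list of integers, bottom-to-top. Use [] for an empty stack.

Step 1 ('push 18'): [18]
Step 2 ('neg'): [-18]
Step 3 ('neg'): [18]
Step 4 ('push 14'): [18, 14]
Step 5 ('add'): [32]

Answer: [32]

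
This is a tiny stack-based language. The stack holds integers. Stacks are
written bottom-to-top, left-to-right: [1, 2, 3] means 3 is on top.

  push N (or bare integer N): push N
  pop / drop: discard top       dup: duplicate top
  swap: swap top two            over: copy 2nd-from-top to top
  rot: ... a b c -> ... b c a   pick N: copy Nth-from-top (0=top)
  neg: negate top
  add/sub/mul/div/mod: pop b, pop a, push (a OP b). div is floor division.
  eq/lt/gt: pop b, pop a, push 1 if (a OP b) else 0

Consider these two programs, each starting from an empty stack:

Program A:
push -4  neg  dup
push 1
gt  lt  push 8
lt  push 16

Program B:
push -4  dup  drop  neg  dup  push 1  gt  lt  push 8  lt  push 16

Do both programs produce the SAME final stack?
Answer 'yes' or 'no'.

Program A trace:
  After 'push -4': [-4]
  After 'neg': [4]
  After 'dup': [4, 4]
  After 'push 1': [4, 4, 1]
  After 'gt': [4, 1]
  After 'lt': [0]
  After 'push 8': [0, 8]
  After 'lt': [1]
  After 'push 16': [1, 16]
Program A final stack: [1, 16]

Program B trace:
  After 'push -4': [-4]
  After 'dup': [-4, -4]
  After 'drop': [-4]
  After 'neg': [4]
  After 'dup': [4, 4]
  After 'push 1': [4, 4, 1]
  After 'gt': [4, 1]
  After 'lt': [0]
  After 'push 8': [0, 8]
  After 'lt': [1]
  After 'push 16': [1, 16]
Program B final stack: [1, 16]
Same: yes

Answer: yes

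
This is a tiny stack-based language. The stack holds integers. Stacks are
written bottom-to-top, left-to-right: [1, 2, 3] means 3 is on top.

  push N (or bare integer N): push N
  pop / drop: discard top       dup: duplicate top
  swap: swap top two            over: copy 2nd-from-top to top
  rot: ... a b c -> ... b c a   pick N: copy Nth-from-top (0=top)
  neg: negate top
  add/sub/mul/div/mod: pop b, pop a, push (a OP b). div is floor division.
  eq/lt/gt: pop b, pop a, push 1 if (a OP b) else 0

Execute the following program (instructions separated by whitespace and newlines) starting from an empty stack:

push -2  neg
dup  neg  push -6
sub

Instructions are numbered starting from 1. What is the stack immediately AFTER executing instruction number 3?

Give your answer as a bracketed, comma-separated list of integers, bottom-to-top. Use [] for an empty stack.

Answer: [2, 2]

Derivation:
Step 1 ('push -2'): [-2]
Step 2 ('neg'): [2]
Step 3 ('dup'): [2, 2]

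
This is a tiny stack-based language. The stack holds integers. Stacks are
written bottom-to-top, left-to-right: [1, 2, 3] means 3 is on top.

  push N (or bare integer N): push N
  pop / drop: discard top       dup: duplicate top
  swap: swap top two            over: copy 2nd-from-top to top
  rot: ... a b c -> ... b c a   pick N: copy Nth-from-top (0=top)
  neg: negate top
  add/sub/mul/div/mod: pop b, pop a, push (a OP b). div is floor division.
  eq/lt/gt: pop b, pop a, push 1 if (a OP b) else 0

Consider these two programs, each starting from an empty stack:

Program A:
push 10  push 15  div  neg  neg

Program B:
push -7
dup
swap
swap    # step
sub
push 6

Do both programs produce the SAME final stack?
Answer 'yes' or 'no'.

Answer: no

Derivation:
Program A trace:
  After 'push 10': [10]
  After 'push 15': [10, 15]
  After 'div': [0]
  After 'neg': [0]
  After 'neg': [0]
Program A final stack: [0]

Program B trace:
  After 'push -7': [-7]
  After 'dup': [-7, -7]
  After 'swap': [-7, -7]
  After 'swap': [-7, -7]
  After 'sub': [0]
  After 'push 6': [0, 6]
Program B final stack: [0, 6]
Same: no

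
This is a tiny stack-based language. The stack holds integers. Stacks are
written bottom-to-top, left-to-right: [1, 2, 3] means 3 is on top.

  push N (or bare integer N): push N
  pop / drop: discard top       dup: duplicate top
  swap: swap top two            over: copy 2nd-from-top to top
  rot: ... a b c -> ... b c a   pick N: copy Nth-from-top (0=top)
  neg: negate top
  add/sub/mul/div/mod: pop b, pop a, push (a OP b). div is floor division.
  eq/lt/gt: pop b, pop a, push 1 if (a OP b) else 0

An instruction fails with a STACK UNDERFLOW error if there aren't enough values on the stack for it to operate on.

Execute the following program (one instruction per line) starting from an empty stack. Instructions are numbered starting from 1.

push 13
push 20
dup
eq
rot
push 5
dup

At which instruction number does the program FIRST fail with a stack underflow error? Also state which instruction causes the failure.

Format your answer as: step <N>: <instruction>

Step 1 ('push 13'): stack = [13], depth = 1
Step 2 ('push 20'): stack = [13, 20], depth = 2
Step 3 ('dup'): stack = [13, 20, 20], depth = 3
Step 4 ('eq'): stack = [13, 1], depth = 2
Step 5 ('rot'): needs 3 value(s) but depth is 2 — STACK UNDERFLOW

Answer: step 5: rot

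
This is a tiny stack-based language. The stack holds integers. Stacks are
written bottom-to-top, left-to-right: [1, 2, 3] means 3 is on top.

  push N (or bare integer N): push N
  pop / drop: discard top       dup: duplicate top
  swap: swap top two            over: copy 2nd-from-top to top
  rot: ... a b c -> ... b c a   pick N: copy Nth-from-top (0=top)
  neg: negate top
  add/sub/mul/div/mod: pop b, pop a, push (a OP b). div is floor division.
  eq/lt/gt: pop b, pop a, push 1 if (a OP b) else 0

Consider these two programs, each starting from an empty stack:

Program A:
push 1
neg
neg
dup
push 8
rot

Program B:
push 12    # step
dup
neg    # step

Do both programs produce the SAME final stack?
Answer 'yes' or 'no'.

Answer: no

Derivation:
Program A trace:
  After 'push 1': [1]
  After 'neg': [-1]
  After 'neg': [1]
  After 'dup': [1, 1]
  After 'push 8': [1, 1, 8]
  After 'rot': [1, 8, 1]
Program A final stack: [1, 8, 1]

Program B trace:
  After 'push 12': [12]
  After 'dup': [12, 12]
  After 'neg': [12, -12]
Program B final stack: [12, -12]
Same: no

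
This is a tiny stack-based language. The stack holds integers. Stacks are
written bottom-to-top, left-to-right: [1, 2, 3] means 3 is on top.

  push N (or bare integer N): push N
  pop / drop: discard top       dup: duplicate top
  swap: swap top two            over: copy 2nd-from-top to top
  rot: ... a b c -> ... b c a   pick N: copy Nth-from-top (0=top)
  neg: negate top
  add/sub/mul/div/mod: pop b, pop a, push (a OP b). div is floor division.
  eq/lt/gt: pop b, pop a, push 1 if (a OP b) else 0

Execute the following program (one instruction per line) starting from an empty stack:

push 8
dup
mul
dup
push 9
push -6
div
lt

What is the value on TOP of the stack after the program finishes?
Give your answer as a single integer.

Answer: 0

Derivation:
After 'push 8': [8]
After 'dup': [8, 8]
After 'mul': [64]
After 'dup': [64, 64]
After 'push 9': [64, 64, 9]
After 'push -6': [64, 64, 9, -6]
After 'div': [64, 64, -2]
After 'lt': [64, 0]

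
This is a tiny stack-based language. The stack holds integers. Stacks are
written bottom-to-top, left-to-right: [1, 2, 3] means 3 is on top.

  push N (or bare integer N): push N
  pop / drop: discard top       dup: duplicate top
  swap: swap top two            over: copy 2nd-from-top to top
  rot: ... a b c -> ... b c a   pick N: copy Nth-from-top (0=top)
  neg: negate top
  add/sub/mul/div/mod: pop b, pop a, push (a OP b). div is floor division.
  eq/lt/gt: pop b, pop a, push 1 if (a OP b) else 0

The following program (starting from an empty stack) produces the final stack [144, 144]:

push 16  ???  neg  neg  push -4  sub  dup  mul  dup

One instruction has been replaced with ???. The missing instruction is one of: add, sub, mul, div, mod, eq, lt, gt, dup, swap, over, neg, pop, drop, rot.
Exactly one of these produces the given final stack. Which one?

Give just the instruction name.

Stack before ???: [16]
Stack after ???:  [-16]
The instruction that transforms [16] -> [-16] is: neg

Answer: neg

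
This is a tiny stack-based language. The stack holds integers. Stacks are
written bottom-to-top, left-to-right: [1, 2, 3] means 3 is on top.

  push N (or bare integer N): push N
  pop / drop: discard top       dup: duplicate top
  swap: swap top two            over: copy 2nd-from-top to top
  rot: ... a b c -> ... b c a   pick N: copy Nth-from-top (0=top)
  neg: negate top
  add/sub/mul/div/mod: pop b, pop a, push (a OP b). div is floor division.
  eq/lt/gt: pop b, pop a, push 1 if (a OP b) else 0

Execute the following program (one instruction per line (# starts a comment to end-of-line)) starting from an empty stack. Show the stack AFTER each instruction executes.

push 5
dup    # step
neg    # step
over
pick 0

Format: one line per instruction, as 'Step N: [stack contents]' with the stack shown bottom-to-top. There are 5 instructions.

Step 1: [5]
Step 2: [5, 5]
Step 3: [5, -5]
Step 4: [5, -5, 5]
Step 5: [5, -5, 5, 5]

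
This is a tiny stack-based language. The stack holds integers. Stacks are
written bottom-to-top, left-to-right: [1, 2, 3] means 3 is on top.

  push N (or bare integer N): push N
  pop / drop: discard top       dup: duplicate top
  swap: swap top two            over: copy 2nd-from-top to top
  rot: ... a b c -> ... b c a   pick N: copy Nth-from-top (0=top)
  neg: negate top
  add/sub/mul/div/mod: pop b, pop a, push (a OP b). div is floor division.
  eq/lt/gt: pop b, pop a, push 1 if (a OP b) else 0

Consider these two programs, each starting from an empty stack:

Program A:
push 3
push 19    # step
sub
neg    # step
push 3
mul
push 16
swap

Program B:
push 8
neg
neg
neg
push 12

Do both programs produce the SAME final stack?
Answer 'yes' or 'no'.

Program A trace:
  After 'push 3': [3]
  After 'push 19': [3, 19]
  After 'sub': [-16]
  After 'neg': [16]
  After 'push 3': [16, 3]
  After 'mul': [48]
  After 'push 16': [48, 16]
  After 'swap': [16, 48]
Program A final stack: [16, 48]

Program B trace:
  After 'push 8': [8]
  After 'neg': [-8]
  After 'neg': [8]
  After 'neg': [-8]
  After 'push 12': [-8, 12]
Program B final stack: [-8, 12]
Same: no

Answer: no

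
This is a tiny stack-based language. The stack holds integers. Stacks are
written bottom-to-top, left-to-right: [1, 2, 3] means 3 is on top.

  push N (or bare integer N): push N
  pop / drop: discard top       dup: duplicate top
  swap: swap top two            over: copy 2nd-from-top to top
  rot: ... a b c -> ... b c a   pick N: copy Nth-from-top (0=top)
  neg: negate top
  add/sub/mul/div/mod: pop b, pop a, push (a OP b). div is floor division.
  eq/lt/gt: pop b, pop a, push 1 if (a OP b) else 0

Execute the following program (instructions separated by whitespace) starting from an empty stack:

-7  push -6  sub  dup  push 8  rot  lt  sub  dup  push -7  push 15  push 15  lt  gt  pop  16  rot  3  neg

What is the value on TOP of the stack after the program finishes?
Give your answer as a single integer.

After 'push -7': [-7]
After 'push -6': [-7, -6]
After 'sub': [-1]
After 'dup': [-1, -1]
After 'push 8': [-1, -1, 8]
After 'rot': [-1, 8, -1]
After 'lt': [-1, 0]
After 'sub': [-1]
After 'dup': [-1, -1]
After 'push -7': [-1, -1, -7]
After 'push 15': [-1, -1, -7, 15]
After 'push 15': [-1, -1, -7, 15, 15]
After 'lt': [-1, -1, -7, 0]
After 'gt': [-1, -1, 0]
After 'pop': [-1, -1]
After 'push 16': [-1, -1, 16]
After 'rot': [-1, 16, -1]
After 'push 3': [-1, 16, -1, 3]
After 'neg': [-1, 16, -1, -3]

Answer: -3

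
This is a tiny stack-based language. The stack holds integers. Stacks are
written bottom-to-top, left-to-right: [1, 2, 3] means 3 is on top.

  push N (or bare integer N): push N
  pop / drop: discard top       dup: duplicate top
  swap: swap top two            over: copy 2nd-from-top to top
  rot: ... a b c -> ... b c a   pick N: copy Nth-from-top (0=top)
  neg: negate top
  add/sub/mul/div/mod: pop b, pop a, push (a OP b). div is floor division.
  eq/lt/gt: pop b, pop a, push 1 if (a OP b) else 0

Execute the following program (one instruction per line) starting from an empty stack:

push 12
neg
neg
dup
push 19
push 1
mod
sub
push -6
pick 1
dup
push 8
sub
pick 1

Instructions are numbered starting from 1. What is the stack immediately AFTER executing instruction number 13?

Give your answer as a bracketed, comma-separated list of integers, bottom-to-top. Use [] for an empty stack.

Step 1 ('push 12'): [12]
Step 2 ('neg'): [-12]
Step 3 ('neg'): [12]
Step 4 ('dup'): [12, 12]
Step 5 ('push 19'): [12, 12, 19]
Step 6 ('push 1'): [12, 12, 19, 1]
Step 7 ('mod'): [12, 12, 0]
Step 8 ('sub'): [12, 12]
Step 9 ('push -6'): [12, 12, -6]
Step 10 ('pick 1'): [12, 12, -6, 12]
Step 11 ('dup'): [12, 12, -6, 12, 12]
Step 12 ('push 8'): [12, 12, -6, 12, 12, 8]
Step 13 ('sub'): [12, 12, -6, 12, 4]

Answer: [12, 12, -6, 12, 4]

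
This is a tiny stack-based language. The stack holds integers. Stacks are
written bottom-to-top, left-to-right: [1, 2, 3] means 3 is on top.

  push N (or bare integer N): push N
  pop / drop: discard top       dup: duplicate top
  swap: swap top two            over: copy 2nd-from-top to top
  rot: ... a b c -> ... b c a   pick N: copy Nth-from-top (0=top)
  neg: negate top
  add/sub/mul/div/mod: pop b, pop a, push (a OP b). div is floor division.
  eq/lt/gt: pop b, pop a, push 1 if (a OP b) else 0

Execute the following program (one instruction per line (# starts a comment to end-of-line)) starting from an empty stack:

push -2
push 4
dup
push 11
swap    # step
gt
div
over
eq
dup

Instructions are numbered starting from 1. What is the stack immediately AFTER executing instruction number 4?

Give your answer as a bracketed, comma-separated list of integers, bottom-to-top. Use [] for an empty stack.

Answer: [-2, 4, 4, 11]

Derivation:
Step 1 ('push -2'): [-2]
Step 2 ('push 4'): [-2, 4]
Step 3 ('dup'): [-2, 4, 4]
Step 4 ('push 11'): [-2, 4, 4, 11]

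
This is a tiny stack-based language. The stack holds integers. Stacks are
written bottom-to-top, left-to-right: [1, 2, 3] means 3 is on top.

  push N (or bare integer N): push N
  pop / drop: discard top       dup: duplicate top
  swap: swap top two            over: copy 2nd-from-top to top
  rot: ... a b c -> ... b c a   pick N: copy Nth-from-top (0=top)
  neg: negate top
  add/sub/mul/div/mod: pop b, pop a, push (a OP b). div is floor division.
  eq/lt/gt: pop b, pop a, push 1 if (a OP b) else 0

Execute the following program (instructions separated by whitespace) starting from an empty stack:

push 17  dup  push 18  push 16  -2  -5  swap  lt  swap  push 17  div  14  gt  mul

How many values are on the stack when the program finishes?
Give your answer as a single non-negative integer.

Answer: 4

Derivation:
After 'push 17': stack = [17] (depth 1)
After 'dup': stack = [17, 17] (depth 2)
After 'push 18': stack = [17, 17, 18] (depth 3)
After 'push 16': stack = [17, 17, 18, 16] (depth 4)
After 'push -2': stack = [17, 17, 18, 16, -2] (depth 5)
After 'push -5': stack = [17, 17, 18, 16, -2, -5] (depth 6)
After 'swap': stack = [17, 17, 18, 16, -5, -2] (depth 6)
After 'lt': stack = [17, 17, 18, 16, 1] (depth 5)
After 'swap': stack = [17, 17, 18, 1, 16] (depth 5)
After 'push 17': stack = [17, 17, 18, 1, 16, 17] (depth 6)
After 'div': stack = [17, 17, 18, 1, 0] (depth 5)
After 'push 14': stack = [17, 17, 18, 1, 0, 14] (depth 6)
After 'gt': stack = [17, 17, 18, 1, 0] (depth 5)
After 'mul': stack = [17, 17, 18, 0] (depth 4)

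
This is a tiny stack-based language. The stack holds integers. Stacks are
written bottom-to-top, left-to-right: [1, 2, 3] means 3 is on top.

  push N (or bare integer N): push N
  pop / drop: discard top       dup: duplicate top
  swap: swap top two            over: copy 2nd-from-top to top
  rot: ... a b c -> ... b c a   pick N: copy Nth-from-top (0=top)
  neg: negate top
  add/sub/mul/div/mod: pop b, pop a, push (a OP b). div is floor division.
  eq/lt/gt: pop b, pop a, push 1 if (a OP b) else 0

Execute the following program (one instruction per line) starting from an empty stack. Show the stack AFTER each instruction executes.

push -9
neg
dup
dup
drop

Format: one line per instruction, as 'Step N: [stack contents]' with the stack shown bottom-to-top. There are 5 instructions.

Step 1: [-9]
Step 2: [9]
Step 3: [9, 9]
Step 4: [9, 9, 9]
Step 5: [9, 9]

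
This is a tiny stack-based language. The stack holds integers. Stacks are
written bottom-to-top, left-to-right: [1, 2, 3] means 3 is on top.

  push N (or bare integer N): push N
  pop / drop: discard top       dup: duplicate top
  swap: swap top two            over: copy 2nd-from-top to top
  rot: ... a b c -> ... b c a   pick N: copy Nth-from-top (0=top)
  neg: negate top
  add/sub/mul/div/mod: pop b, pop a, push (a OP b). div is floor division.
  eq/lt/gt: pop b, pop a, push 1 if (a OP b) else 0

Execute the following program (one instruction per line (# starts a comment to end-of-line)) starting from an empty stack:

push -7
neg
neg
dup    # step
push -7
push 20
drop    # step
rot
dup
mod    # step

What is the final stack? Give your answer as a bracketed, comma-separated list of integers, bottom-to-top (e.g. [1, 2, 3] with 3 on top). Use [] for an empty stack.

After 'push -7': [-7]
After 'neg': [7]
After 'neg': [-7]
After 'dup': [-7, -7]
After 'push -7': [-7, -7, -7]
After 'push 20': [-7, -7, -7, 20]
After 'drop': [-7, -7, -7]
After 'rot': [-7, -7, -7]
After 'dup': [-7, -7, -7, -7]
After 'mod': [-7, -7, 0]

Answer: [-7, -7, 0]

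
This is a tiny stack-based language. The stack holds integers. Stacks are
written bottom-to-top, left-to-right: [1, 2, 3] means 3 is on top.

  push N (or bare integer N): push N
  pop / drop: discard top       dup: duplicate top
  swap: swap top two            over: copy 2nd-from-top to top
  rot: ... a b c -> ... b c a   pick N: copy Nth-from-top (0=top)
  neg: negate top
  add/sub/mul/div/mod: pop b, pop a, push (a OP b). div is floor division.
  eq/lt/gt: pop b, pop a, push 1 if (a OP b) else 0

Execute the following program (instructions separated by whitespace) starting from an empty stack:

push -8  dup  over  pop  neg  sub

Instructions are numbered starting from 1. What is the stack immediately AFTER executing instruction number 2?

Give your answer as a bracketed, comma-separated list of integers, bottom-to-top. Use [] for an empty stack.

Step 1 ('push -8'): [-8]
Step 2 ('dup'): [-8, -8]

Answer: [-8, -8]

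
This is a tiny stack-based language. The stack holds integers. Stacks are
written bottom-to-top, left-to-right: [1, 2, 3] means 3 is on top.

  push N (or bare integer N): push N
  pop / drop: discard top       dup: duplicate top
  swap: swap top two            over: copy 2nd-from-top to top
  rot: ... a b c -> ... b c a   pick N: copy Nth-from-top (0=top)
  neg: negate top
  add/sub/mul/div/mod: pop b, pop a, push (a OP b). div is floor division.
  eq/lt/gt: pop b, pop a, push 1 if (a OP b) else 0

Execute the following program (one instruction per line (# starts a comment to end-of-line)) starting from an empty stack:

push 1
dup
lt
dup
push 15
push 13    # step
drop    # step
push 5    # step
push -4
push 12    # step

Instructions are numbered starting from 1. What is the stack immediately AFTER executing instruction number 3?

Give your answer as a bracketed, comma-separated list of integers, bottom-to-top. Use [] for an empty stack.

Answer: [0]

Derivation:
Step 1 ('push 1'): [1]
Step 2 ('dup'): [1, 1]
Step 3 ('lt'): [0]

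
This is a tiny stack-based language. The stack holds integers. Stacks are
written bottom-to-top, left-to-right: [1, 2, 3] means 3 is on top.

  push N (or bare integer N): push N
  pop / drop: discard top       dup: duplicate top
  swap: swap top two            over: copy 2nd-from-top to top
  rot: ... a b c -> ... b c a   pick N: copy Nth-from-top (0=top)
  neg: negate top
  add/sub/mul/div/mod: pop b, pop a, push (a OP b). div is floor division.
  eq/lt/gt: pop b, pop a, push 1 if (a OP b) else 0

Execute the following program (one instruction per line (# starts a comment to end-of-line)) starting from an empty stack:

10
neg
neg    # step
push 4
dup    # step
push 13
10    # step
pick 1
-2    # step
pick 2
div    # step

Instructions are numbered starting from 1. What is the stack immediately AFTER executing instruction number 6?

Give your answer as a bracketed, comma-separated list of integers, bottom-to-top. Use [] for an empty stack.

Step 1 ('10'): [10]
Step 2 ('neg'): [-10]
Step 3 ('neg'): [10]
Step 4 ('push 4'): [10, 4]
Step 5 ('dup'): [10, 4, 4]
Step 6 ('push 13'): [10, 4, 4, 13]

Answer: [10, 4, 4, 13]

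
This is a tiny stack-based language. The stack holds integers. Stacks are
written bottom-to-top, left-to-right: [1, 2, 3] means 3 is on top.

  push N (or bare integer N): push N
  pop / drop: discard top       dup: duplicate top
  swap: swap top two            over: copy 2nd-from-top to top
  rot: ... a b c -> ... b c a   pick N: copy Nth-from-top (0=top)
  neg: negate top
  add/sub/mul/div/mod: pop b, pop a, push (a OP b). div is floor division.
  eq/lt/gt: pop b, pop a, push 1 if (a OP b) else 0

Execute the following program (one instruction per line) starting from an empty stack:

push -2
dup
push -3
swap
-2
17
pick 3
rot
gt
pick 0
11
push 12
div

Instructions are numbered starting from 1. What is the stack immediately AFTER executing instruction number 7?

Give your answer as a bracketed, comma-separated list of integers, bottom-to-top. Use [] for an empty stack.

Step 1 ('push -2'): [-2]
Step 2 ('dup'): [-2, -2]
Step 3 ('push -3'): [-2, -2, -3]
Step 4 ('swap'): [-2, -3, -2]
Step 5 ('-2'): [-2, -3, -2, -2]
Step 6 ('17'): [-2, -3, -2, -2, 17]
Step 7 ('pick 3'): [-2, -3, -2, -2, 17, -3]

Answer: [-2, -3, -2, -2, 17, -3]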